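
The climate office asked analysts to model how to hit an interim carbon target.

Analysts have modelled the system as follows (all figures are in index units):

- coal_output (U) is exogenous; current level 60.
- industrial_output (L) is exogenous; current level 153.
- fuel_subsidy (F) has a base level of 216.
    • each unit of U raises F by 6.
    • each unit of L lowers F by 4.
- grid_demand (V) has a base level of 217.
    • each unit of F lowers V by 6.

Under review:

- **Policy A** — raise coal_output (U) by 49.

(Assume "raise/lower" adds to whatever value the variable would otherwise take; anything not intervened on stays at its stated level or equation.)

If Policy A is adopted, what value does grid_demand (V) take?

Policy A (U + 49):
  U = 60 + 49 = 109
  L = 153
  F = 216 + 6·109 − 4·153 = 258
  V = 217 − 6·258 = -1331

-1331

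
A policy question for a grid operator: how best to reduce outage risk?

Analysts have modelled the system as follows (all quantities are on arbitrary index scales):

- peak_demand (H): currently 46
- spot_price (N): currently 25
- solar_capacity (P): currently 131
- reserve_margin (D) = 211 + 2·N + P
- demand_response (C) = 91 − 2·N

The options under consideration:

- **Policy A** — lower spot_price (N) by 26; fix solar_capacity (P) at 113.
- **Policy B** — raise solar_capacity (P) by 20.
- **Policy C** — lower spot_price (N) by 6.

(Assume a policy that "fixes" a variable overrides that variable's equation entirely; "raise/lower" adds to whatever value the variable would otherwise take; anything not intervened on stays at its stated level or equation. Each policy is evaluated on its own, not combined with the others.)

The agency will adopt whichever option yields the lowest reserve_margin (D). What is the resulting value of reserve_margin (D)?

322

Policy A (N − 26, P := 113):
  N = 25 − 26 = -1
  P = 113
  D = 211 + 2·(-1) + 113 = 322
Policy B (P + 20):
  N = 25
  P = 131 + 20 = 151
  D = 211 + 2·25 + 151 = 412
Policy C (N − 6):
  N = 25 − 6 = 19
  P = 131
  D = 211 + 2·19 + 131 = 380
Comparing — Policy A: D=322, Policy B: D=412, Policy C: D=380. Lowest is 322 (Policy A).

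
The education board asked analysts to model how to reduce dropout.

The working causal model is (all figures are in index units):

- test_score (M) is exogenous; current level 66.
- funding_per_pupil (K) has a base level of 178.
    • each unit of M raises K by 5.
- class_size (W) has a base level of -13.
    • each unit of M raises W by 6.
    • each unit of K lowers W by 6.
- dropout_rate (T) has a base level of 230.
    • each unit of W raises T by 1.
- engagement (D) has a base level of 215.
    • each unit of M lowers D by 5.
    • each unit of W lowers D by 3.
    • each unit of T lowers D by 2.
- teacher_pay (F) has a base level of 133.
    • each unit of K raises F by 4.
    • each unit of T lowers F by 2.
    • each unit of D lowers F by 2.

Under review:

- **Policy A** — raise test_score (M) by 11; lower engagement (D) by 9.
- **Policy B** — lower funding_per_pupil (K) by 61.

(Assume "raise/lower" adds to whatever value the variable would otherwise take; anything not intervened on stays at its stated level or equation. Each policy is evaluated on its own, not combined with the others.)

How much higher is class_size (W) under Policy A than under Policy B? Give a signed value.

-630

Policy A (M + 11, D − 9):
  M = 66 + 11 = 77
  K = 178 + 5·77 = 563
  W = -13 + 6·77 − 6·563 = -2929
Policy B (K − 61):
  M = 66
  K = 178 + 5·66 (−61 from intervention) = 447
  W = -13 + 6·66 − 6·447 = -2299
W: -2929 − (-2299) = -630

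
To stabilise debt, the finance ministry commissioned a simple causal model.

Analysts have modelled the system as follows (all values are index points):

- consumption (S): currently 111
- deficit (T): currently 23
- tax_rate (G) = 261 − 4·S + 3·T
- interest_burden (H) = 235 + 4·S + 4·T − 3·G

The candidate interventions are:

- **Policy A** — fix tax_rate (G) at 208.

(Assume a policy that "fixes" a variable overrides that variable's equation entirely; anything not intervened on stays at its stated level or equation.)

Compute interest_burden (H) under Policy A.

Policy A (G := 208):
  S = 111
  T = 23
  G = 208
  H = 235 + 4·111 + 4·23 − 3·208 = 147

147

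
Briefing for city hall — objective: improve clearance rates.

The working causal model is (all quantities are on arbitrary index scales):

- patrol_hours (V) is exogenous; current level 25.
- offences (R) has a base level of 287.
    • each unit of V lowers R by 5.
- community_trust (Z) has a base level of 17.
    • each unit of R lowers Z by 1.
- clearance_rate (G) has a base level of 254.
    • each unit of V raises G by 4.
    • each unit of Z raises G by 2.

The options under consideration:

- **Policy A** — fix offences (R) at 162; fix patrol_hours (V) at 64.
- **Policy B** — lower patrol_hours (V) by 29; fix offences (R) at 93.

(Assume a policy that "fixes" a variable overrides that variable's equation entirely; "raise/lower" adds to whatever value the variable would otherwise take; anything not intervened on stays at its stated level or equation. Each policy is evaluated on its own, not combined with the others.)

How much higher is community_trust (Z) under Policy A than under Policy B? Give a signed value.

Policy A (R := 162, V := 64):
  V = 64
  R = 162
  Z = 17 − 162 = -145
Policy B (V − 29, R := 93):
  V = 25 − 29 = -4
  R = 93
  Z = 17 − 93 = -76
Z: -145 − (-76) = -69

-69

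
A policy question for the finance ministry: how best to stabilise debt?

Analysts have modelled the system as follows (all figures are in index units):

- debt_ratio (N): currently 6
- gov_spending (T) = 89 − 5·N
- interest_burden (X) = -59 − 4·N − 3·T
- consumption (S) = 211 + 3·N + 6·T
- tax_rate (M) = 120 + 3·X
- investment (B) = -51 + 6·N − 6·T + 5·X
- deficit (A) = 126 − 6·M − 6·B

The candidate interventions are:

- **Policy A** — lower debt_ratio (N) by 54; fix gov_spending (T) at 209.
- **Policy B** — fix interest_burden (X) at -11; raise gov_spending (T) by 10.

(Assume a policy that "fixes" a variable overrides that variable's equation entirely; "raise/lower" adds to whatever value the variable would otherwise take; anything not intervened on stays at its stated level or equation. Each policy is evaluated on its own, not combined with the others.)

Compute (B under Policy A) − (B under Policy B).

-3579

Policy A (N − 54, T := 209):
  N = 6 − 54 = -48
  T = 209
  X = -59 − 4·(-48) − 3·209 = -494
  B = -51 + 6·(-48) − 6·209 + 5·(-494) = -4063
Policy B (X := -11, T + 10):
  N = 6
  T = 89 − 5·6 (+10 from intervention) = 69
  X = -11
  B = -51 + 6·6 − 6·69 + 5·(-11) = -484
B: -4063 − (-484) = -3579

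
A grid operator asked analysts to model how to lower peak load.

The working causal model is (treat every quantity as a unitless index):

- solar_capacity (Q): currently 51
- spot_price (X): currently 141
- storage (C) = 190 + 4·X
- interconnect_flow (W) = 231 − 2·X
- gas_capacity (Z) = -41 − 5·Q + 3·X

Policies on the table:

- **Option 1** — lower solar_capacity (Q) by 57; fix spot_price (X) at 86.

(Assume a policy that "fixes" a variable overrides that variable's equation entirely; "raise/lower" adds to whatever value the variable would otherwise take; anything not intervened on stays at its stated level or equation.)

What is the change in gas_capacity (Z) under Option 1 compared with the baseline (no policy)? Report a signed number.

Baseline:
  Q = 51
  X = 141
  Z = -41 − 5·51 + 3·141 = 127
Option 1 (Q − 57, X := 86):
  Q = 51 − 57 = -6
  X = 86
  Z = -41 − 5·(-6) + 3·86 = 247
Change in Z: 247 − 127 = 120

120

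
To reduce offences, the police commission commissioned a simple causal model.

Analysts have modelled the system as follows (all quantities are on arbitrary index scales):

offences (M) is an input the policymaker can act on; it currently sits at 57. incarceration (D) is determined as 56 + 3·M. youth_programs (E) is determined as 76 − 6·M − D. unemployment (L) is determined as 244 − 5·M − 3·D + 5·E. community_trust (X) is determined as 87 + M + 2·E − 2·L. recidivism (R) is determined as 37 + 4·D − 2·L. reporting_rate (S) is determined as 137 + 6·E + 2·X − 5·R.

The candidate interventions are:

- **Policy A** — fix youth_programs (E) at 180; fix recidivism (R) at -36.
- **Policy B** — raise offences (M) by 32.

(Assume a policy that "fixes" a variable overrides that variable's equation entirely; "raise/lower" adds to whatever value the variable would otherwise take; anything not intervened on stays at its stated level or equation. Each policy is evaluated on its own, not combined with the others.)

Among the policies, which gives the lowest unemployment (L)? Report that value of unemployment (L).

Policy A (E := 180, R := -36):
  M = 57
  D = 56 + 3·57 = 227
  E = 180
  L = 244 − 5·57 − 3·227 + 5·180 = 178
Policy B (M + 32):
  M = 57 + 32 = 89
  D = 56 + 3·89 = 323
  E = 76 − 6·89 − 323 = -781
  L = 244 − 5·89 − 3·323 + 5·(-781) = -5075
Comparing — Policy A: L=178, Policy B: L=-5075. Lowest is -5075 (Policy B).

-5075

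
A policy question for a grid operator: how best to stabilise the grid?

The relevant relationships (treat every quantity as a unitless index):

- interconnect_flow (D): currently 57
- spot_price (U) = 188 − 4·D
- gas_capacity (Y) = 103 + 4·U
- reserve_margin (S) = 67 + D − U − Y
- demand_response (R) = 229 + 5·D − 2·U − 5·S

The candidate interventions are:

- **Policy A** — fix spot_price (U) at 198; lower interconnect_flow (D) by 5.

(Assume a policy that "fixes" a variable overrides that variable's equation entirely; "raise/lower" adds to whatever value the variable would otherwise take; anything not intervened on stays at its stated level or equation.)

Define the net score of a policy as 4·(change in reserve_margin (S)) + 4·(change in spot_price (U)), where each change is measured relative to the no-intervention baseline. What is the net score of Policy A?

-3828

Baseline:
  D = 57
  U = 188 − 4·57 = -40
  Y = 103 + 4·(-40) = -57
  S = 67 + 57 − (-40) − (-57) = 221
Policy A (U := 198, D − 5):
  D = 57 − 5 = 52
  U = 198
  Y = 103 + 4·198 = 895
  S = 67 + 52 − 198 − 895 = -974
ΔS = -974 − 221 = -1195; ΔU = 198 − (-40) = 238
Score = 4·(-1195) + 4·238 = -3828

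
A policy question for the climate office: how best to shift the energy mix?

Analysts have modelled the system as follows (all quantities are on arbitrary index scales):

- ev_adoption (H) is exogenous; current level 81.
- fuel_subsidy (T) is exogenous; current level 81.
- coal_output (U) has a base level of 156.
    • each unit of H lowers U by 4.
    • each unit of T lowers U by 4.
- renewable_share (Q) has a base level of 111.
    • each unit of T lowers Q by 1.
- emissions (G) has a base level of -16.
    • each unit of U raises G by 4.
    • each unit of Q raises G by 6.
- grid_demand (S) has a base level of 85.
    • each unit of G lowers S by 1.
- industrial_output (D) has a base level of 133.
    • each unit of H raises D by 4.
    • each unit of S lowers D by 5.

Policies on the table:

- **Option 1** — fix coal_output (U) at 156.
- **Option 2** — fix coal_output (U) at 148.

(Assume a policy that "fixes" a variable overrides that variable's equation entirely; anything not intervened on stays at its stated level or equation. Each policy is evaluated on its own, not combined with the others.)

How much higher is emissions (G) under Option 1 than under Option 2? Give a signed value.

Option 1 (U := 156):
  H = 81
  T = 81
  U = 156
  Q = 111 − 81 = 30
  G = -16 + 4·156 + 6·30 = 788
Option 2 (U := 148):
  H = 81
  T = 81
  U = 148
  Q = 111 − 81 = 30
  G = -16 + 4·148 + 6·30 = 756
G: 788 − 756 = 32

32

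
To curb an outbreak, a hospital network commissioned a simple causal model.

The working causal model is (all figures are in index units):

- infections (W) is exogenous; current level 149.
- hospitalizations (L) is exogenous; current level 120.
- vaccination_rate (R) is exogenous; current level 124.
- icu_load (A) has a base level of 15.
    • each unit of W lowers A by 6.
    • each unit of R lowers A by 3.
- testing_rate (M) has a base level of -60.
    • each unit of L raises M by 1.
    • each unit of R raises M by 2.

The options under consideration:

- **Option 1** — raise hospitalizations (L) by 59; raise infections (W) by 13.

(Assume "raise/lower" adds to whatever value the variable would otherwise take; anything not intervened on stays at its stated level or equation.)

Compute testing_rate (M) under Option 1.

367

Option 1 (L + 59, W + 13):
  L = 120 + 59 = 179
  R = 124
  M = -60 + 179 + 2·124 = 367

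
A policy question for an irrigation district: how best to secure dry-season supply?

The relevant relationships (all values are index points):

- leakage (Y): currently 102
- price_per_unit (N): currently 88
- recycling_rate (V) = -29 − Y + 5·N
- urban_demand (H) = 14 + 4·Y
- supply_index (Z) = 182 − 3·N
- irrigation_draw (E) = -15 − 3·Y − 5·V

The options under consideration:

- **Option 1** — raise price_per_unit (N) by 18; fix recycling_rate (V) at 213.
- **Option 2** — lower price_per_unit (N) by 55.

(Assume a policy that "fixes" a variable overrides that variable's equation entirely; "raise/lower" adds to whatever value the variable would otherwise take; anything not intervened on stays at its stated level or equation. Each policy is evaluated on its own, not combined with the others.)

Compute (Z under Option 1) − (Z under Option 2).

-219

Option 1 (N + 18, V := 213):
  N = 88 + 18 = 106
  Z = 182 − 3·106 = -136
Option 2 (N − 55):
  N = 88 − 55 = 33
  Z = 182 − 3·33 = 83
Z: -136 − 83 = -219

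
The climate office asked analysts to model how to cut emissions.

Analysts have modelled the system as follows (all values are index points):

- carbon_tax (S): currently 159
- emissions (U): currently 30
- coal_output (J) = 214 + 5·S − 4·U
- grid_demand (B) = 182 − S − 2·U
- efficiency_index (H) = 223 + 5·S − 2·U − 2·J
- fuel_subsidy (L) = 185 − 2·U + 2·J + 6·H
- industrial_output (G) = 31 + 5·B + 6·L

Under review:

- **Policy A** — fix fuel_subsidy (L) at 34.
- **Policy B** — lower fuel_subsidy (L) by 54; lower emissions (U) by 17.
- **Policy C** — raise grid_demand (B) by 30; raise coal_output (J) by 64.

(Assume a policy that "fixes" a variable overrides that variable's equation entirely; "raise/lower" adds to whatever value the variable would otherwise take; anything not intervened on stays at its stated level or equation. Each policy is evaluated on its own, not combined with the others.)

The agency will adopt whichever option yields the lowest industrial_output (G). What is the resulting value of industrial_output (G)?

-21946

Policy A (L := 34):
  S = 159
  U = 30
  J = 214 + 5·159 − 4·30 = 889
  B = 182 − 159 − 2·30 = -37
  H = 223 + 5·159 − 2·30 − 2·889 = -820
  L = 34
  G = 31 + 5·(-37) + 6·34 = 50
Policy B (L − 54, U − 17):
  S = 159
  U = 30 − 17 = 13
  J = 214 + 5·159 − 4·13 = 957
  B = 182 − 159 − 2·13 = -3
  H = 223 + 5·159 − 2·13 − 2·957 = -922
  L = 185 − 2·13 + 2·957 + 6·(-922) (−54 from intervention) = -3513
  G = 31 + 5·(-3) + 6·(-3513) = -21062
Policy C (B + 30, J + 64):
  S = 159
  U = 30
  J = 214 + 5·159 − 4·30 (+64 from intervention) = 953
  B = 182 − 159 − 2·30 (+30 from intervention) = -7
  H = 223 + 5·159 − 2·30 − 2·953 = -948
  L = 185 − 2·30 + 2·953 + 6·(-948) = -3657
  G = 31 + 5·(-7) + 6·(-3657) = -21946
Comparing — Policy A: G=50, Policy B: G=-21062, Policy C: G=-21946. Lowest is -21946 (Policy C).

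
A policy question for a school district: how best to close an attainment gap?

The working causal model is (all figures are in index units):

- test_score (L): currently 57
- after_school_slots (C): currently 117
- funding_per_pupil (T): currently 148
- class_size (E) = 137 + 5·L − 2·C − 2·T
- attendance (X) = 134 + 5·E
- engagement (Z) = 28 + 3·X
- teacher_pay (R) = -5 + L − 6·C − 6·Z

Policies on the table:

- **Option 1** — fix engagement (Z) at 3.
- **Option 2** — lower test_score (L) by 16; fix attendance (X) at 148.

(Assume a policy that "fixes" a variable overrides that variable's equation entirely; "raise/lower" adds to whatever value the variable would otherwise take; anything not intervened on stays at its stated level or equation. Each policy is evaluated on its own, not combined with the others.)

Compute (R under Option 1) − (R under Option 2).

2830

Option 1 (Z := 3):
  L = 57
  C = 117
  T = 148
  E = 137 + 5·57 − 2·117 − 2·148 = -108
  X = 134 + 5·(-108) = -406
  Z = 3
  R = -5 + 57 − 6·117 − 6·3 = -668
Option 2 (L − 16, X := 148):
  L = 57 − 16 = 41
  C = 117
  T = 148
  E = 137 + 5·41 − 2·117 − 2·148 = -188
  X = 148
  Z = 28 + 3·148 = 472
  R = -5 + 41 − 6·117 − 6·472 = -3498
R: -668 − (-3498) = 2830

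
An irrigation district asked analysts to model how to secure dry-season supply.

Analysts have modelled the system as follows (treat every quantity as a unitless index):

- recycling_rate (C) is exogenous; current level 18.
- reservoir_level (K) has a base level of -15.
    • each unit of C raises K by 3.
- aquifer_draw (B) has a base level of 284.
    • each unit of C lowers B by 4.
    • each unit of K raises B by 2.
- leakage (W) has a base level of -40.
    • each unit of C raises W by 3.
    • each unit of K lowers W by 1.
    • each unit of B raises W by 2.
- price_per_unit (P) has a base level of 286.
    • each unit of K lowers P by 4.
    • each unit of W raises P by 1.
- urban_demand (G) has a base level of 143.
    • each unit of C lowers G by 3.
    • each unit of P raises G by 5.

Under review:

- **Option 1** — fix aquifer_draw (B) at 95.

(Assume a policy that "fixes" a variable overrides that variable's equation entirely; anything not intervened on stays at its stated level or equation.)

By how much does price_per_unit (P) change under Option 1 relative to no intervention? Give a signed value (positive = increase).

Baseline:
  C = 18
  K = -15 + 3·18 = 39
  B = 284 − 4·18 + 2·39 = 290
  W = -40 + 3·18 − 39 + 2·290 = 555
  P = 286 − 4·39 + 555 = 685
Option 1 (B := 95):
  C = 18
  K = -15 + 3·18 = 39
  B = 95
  W = -40 + 3·18 − 39 + 2·95 = 165
  P = 286 − 4·39 + 165 = 295
Change in P: 295 − 685 = -390

-390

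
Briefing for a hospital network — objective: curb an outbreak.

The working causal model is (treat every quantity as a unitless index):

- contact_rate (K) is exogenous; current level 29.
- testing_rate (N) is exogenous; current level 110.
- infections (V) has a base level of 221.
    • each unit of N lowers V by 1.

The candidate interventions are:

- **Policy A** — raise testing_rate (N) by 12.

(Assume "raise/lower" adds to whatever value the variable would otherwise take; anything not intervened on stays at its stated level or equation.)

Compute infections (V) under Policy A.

99

Policy A (N + 12):
  N = 110 + 12 = 122
  V = 221 − 122 = 99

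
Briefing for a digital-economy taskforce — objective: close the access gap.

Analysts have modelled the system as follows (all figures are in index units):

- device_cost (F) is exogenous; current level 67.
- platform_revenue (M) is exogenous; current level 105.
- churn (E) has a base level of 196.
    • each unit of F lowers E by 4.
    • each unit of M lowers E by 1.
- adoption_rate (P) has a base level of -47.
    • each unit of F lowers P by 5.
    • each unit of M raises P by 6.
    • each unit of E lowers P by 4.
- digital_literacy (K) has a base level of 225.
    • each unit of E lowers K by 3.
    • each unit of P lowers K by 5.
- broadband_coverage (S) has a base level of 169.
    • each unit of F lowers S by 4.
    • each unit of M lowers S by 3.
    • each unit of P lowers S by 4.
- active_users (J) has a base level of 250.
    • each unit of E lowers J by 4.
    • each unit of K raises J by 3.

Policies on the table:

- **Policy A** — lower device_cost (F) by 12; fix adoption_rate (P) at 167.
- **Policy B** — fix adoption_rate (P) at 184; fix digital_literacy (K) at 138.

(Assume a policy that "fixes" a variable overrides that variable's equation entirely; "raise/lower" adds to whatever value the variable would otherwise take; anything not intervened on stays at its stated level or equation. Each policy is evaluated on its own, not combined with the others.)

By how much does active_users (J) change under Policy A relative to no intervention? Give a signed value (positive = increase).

Baseline:
  F = 67
  M = 105
  E = 196 − 4·67 − 105 = -177
  P = -47 − 5·67 + 6·105 − 4·(-177) = 956
  K = 225 − 3·(-177) − 5·956 = -4024
  J = 250 − 4·(-177) + 3·(-4024) = -11114
Policy A (F − 12, P := 167):
  F = 67 − 12 = 55
  M = 105
  E = 196 − 4·55 − 105 = -129
  P = 167
  K = 225 − 3·(-129) − 5·167 = -223
  J = 250 − 4·(-129) + 3·(-223) = 97
Change in J: 97 − (-11114) = 11211

11211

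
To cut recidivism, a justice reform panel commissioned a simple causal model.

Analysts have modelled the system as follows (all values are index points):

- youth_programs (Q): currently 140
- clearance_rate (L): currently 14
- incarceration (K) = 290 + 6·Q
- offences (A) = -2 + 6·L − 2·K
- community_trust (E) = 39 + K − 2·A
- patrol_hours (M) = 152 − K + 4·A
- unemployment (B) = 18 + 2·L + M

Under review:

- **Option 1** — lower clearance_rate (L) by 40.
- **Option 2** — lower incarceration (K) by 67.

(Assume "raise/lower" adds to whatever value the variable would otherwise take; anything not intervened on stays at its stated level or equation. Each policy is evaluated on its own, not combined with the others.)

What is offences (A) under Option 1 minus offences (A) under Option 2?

-374

Option 1 (L − 40):
  Q = 140
  L = 14 − 40 = -26
  K = 290 + 6·140 = 1130
  A = -2 + 6·(-26) − 2·1130 = -2418
Option 2 (K − 67):
  Q = 140
  L = 14
  K = 290 + 6·140 (−67 from intervention) = 1063
  A = -2 + 6·14 − 2·1063 = -2044
A: -2418 − (-2044) = -374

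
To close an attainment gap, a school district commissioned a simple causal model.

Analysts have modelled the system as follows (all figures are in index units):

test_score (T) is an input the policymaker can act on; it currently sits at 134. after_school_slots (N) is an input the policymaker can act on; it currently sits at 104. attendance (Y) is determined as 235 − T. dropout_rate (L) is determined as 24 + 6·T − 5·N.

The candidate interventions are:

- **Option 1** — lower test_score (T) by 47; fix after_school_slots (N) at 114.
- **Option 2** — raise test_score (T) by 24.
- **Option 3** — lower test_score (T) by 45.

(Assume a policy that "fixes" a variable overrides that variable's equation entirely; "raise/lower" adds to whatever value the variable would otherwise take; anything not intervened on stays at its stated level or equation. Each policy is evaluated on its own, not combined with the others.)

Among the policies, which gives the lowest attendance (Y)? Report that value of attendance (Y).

Option 1 (T − 47, N := 114):
  T = 134 − 47 = 87
  Y = 235 − 87 = 148
Option 2 (T + 24):
  T = 134 + 24 = 158
  Y = 235 − 158 = 77
Option 3 (T − 45):
  T = 134 − 45 = 89
  Y = 235 − 89 = 146
Comparing — Option 1: Y=148, Option 2: Y=77, Option 3: Y=146. Lowest is 77 (Option 2).

77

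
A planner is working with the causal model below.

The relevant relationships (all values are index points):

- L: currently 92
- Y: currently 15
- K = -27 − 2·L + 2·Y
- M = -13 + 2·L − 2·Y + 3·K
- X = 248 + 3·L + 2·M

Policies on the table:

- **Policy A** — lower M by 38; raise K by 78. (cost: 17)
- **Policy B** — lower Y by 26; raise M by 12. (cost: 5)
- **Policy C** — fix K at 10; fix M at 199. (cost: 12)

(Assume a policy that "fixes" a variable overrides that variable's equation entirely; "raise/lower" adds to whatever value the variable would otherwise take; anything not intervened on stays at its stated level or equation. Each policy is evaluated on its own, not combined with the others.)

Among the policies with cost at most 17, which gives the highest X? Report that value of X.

Policy A (M − 38, K + 78):
  L = 92
  Y = 15
  K = -27 − 2·92 + 2·15 (+78 from intervention) = -103
  M = -13 + 2·92 − 2·15 + 3·(-103) (−38 from intervention) = -206
  X = 248 + 3·92 + 2·(-206) = 112
Policy B (Y − 26, M + 12):
  L = 92
  Y = 15 − 26 = -11
  K = -27 − 2·92 + 2·(-11) = -233
  M = -13 + 2·92 − 2·(-11) + 3·(-233) (+12 from intervention) = -494
  X = 248 + 3·92 + 2·(-494) = -464
Policy C (K := 10, M := 199):
  L = 92
  Y = 15
  K = 10
  M = 199
  X = 248 + 3·92 + 2·199 = 922
Comparing — Policy A: X=112, Policy B: X=-464, Policy C: X=922. Highest is 922 (Policy C).

922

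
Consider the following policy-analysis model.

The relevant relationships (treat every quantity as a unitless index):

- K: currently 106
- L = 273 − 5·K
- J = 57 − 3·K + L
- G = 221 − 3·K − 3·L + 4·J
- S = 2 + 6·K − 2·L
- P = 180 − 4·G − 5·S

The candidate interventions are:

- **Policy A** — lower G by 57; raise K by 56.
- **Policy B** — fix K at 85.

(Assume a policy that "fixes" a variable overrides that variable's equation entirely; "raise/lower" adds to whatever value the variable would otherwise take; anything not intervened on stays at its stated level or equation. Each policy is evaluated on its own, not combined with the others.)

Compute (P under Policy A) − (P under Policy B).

228

Policy A (G − 57, K + 56):
  K = 106 + 56 = 162
  L = 273 − 5·162 = -537
  J = 57 − 3·162 + (-537) = -966
  G = 221 − 3·162 − 3·(-537) + 4·(-966) (−57 from intervention) = -2575
  S = 2 + 6·162 − 2·(-537) = 2048
  P = 180 − 4·(-2575) − 5·2048 = 240
Policy B (K := 85):
  K = 85
  L = 273 − 5·85 = -152
  J = 57 − 3·85 + (-152) = -350
  G = 221 − 3·85 − 3·(-152) + 4·(-350) = -978
  S = 2 + 6·85 − 2·(-152) = 816
  P = 180 − 4·(-978) − 5·816 = 12
P: 240 − 12 = 228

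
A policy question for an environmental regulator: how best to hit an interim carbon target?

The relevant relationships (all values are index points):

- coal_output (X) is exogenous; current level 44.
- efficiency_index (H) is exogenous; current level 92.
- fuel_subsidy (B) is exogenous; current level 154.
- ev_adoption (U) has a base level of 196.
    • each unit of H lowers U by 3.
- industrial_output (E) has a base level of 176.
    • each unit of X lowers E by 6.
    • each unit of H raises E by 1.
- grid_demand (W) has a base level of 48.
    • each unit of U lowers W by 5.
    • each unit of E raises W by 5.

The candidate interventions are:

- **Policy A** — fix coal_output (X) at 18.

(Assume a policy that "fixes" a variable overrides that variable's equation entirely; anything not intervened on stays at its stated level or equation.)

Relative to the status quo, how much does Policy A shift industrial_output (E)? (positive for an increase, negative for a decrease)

Baseline:
  X = 44
  H = 92
  E = 176 − 6·44 + 92 = 4
Policy A (X := 18):
  X = 18
  H = 92
  E = 176 − 6·18 + 92 = 160
Change in E: 160 − 4 = 156

156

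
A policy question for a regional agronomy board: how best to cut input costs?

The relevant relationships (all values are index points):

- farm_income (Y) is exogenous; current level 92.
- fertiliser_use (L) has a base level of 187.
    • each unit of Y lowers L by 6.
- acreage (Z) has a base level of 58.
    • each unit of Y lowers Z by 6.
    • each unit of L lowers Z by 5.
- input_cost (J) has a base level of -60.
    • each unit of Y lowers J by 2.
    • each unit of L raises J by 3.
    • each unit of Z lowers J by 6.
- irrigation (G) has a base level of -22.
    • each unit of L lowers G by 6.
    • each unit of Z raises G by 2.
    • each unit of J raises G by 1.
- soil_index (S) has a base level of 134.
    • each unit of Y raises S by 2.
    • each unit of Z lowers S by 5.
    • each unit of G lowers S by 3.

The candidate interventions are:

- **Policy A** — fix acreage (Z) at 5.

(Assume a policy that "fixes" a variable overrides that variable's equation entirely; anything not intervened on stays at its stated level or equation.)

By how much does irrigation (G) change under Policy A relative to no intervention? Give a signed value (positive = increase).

Baseline:
  Y = 92
  L = 187 − 6·92 = -365
  Z = 58 − 6·92 − 5·(-365) = 1331
  J = -60 − 2·92 + 3·(-365) − 6·1331 = -9325
  G = -22 − 6·(-365) + 2·1331 + (-9325) = -4495
Policy A (Z := 5):
  Y = 92
  L = 187 − 6·92 = -365
  Z = 5
  J = -60 − 2·92 + 3·(-365) − 6·5 = -1369
  G = -22 − 6·(-365) + 2·5 + (-1369) = 809
Change in G: 809 − (-4495) = 5304

5304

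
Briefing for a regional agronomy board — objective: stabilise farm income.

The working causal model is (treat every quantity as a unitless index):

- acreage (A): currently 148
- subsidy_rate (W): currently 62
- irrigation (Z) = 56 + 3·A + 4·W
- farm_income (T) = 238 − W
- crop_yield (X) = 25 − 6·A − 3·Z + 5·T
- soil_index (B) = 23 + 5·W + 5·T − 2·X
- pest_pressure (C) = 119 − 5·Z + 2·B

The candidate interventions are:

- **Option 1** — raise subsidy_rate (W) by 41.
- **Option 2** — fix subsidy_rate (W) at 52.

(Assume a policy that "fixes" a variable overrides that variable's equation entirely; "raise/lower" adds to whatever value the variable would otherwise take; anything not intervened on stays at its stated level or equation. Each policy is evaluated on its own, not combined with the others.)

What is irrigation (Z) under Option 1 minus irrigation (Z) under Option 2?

Option 1 (W + 41):
  A = 148
  W = 62 + 41 = 103
  Z = 56 + 3·148 + 4·103 = 912
Option 2 (W := 52):
  A = 148
  W = 52
  Z = 56 + 3·148 + 4·52 = 708
Z: 912 − 708 = 204

204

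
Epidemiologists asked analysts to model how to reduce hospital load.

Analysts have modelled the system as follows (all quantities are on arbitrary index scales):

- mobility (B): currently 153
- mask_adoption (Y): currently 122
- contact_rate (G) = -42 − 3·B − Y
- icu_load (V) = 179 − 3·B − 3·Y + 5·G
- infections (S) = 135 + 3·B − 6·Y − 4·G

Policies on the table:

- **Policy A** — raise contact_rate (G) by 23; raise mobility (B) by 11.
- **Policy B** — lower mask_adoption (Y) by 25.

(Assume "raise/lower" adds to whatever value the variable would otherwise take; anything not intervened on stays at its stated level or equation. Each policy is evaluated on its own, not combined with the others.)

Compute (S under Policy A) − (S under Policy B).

23

Policy A (G + 23, B + 11):
  B = 153 + 11 = 164
  Y = 122
  G = -42 − 3·164 − 122 (+23 from intervention) = -633
  S = 135 + 3·164 − 6·122 − 4·(-633) = 2427
Policy B (Y − 25):
  B = 153
  Y = 122 − 25 = 97
  G = -42 − 3·153 − 97 = -598
  S = 135 + 3·153 − 6·97 − 4·(-598) = 2404
S: 2427 − 2404 = 23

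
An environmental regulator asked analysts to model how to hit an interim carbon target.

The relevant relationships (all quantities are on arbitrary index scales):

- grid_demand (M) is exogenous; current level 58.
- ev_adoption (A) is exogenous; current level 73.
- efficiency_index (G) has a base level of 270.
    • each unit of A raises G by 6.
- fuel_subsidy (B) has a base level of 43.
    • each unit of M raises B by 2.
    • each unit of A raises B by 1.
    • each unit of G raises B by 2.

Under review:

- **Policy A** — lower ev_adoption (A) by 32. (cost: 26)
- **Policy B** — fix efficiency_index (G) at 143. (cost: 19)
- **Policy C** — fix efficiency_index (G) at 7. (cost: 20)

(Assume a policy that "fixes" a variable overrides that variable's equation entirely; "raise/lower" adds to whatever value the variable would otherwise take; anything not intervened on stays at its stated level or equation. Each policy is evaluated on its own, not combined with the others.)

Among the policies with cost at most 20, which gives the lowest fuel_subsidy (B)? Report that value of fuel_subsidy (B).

246

Policy B (G := 143):
  M = 58
  A = 73
  G = 143
  B = 43 + 2·58 + 73 + 2·143 = 518
Policy C (G := 7):
  M = 58
  A = 73
  G = 7
  B = 43 + 2·58 + 73 + 2·7 = 246
Comparing — Policy B: B=518, Policy C: B=246. Lowest is 246 (Policy C).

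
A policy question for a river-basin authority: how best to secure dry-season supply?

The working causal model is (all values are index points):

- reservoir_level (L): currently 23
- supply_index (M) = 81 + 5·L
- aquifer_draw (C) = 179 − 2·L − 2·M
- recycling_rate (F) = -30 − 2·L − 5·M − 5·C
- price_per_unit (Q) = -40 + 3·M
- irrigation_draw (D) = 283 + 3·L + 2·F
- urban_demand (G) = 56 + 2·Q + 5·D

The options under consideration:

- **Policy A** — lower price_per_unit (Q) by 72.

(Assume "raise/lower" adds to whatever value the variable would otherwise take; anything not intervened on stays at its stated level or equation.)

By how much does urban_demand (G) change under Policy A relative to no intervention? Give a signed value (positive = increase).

Baseline:
  L = 23
  M = 81 + 5·23 = 196
  C = 179 − 2·23 − 2·196 = -259
  F = -30 − 2·23 − 5·196 − 5·(-259) = 239
  Q = -40 + 3·196 = 548
  D = 283 + 3·23 + 2·239 = 830
  G = 56 + 2·548 + 5·830 = 5302
Policy A (Q − 72):
  L = 23
  M = 81 + 5·23 = 196
  C = 179 − 2·23 − 2·196 = -259
  F = -30 − 2·23 − 5·196 − 5·(-259) = 239
  Q = -40 + 3·196 (−72 from intervention) = 476
  D = 283 + 3·23 + 2·239 = 830
  G = 56 + 2·476 + 5·830 = 5158
Change in G: 5158 − 5302 = -144

-144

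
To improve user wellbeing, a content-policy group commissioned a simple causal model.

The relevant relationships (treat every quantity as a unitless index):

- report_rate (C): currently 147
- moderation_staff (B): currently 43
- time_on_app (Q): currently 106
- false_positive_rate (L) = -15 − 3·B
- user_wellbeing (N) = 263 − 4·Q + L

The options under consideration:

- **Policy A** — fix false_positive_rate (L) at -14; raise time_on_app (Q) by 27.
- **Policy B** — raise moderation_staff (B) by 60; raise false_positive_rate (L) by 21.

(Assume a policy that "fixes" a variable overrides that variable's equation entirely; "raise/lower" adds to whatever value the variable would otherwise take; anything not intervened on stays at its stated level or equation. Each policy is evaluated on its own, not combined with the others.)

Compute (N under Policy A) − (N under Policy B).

Policy A (L := -14, Q + 27):
  B = 43
  Q = 106 + 27 = 133
  L = -14
  N = 263 − 4·133 + (-14) = -283
Policy B (B + 60, L + 21):
  B = 43 + 60 = 103
  Q = 106
  L = -15 − 3·103 (+21 from intervention) = -303
  N = 263 − 4·106 + (-303) = -464
N: -283 − (-464) = 181

181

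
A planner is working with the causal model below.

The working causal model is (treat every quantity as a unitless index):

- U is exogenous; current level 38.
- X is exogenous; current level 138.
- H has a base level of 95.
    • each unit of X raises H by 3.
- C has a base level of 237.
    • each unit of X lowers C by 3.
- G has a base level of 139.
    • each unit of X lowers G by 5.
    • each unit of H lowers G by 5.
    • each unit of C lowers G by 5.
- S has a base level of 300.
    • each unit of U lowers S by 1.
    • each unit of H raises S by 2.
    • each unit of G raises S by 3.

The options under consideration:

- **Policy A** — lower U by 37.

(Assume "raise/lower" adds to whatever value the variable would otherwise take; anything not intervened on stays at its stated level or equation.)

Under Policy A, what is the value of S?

Policy A (U − 37):
  U = 38 − 37 = 1
  X = 138
  H = 95 + 3·138 = 509
  C = 237 − 3·138 = -177
  G = 139 − 5·138 − 5·509 − 5·(-177) = -2211
  S = 300 − 1 + 2·509 + 3·(-2211) = -5316

-5316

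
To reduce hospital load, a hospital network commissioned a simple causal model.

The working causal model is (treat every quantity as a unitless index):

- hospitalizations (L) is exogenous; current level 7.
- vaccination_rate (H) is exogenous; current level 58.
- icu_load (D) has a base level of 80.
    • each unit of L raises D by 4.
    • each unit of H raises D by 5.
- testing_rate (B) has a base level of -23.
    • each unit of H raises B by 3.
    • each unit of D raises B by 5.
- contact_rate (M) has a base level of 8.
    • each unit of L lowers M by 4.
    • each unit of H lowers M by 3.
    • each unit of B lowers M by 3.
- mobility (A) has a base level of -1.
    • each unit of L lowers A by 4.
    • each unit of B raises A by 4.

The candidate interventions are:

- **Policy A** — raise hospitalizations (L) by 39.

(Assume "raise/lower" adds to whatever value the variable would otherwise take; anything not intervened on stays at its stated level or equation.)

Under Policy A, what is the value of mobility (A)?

11499

Policy A (L + 39):
  L = 7 + 39 = 46
  H = 58
  D = 80 + 4·46 + 5·58 = 554
  B = -23 + 3·58 + 5·554 = 2921
  A = -1 − 4·46 + 4·2921 = 11499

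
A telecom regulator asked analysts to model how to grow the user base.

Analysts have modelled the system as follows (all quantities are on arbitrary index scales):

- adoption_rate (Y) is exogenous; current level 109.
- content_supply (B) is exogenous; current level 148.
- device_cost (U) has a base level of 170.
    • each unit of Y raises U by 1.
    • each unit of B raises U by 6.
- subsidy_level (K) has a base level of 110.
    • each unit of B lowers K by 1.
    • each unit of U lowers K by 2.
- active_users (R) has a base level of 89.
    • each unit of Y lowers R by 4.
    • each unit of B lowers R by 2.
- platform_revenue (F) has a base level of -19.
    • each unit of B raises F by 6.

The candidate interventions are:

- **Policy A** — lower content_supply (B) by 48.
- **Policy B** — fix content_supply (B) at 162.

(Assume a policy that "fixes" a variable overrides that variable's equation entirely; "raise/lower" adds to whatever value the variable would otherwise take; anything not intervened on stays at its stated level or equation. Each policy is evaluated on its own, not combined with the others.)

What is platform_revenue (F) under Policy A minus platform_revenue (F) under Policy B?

Policy A (B − 48):
  B = 148 − 48 = 100
  F = -19 + 6·100 = 581
Policy B (B := 162):
  B = 162
  F = -19 + 6·162 = 953
F: 581 − 953 = -372

-372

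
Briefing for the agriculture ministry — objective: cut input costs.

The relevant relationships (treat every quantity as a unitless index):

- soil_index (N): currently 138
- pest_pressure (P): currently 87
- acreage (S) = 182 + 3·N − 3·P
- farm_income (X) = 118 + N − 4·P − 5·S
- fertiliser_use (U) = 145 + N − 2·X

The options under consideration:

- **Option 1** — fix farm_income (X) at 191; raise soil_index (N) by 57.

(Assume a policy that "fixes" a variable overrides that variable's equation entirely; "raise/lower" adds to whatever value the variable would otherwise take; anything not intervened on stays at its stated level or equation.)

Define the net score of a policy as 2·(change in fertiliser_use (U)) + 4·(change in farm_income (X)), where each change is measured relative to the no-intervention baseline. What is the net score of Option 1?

Baseline:
  N = 138
  P = 87
  S = 182 + 3·138 − 3·87 = 335
  X = 118 + 138 − 4·87 − 5·335 = -1767
  U = 145 + 138 − 2·(-1767) = 3817
Option 1 (X := 191, N + 57):
  N = 138 + 57 = 195
  P = 87
  S = 182 + 3·195 − 3·87 = 506
  X = 191
  U = 145 + 195 − 2·191 = -42
ΔU = -42 − 3817 = -3859; ΔX = 191 − (-1767) = 1958
Score = 2·(-3859) + 4·1958 = 114

114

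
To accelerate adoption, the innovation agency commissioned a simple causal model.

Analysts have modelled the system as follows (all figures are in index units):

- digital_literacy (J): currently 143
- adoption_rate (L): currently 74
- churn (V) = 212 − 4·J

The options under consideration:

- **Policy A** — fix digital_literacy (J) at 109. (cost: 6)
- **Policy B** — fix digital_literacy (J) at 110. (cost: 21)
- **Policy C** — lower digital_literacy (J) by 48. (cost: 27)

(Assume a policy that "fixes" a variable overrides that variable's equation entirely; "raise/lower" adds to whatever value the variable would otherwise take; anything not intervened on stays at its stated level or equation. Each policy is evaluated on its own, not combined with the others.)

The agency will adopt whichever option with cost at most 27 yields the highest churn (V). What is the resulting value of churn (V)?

-168

Policy A (J := 109):
  J = 109
  V = 212 − 4·109 = -224
Policy B (J := 110):
  J = 110
  V = 212 − 4·110 = -228
Policy C (J − 48):
  J = 143 − 48 = 95
  V = 212 − 4·95 = -168
Comparing — Policy A: V=-224, Policy B: V=-228, Policy C: V=-168. Highest is -168 (Policy C).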